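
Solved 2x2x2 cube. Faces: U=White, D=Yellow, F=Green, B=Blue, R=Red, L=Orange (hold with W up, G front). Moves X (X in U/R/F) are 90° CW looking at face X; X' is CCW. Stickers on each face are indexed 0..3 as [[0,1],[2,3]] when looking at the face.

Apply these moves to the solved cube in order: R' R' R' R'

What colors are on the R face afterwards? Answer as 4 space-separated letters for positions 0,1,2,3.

Answer: R R R R

Derivation:
After move 1 (R'): R=RRRR U=WBWB F=GWGW D=YGYG B=YBYB
After move 2 (R'): R=RRRR U=WYWY F=GBGB D=YWYW B=GBGB
After move 3 (R'): R=RRRR U=WGWG F=GYGY D=YBYB B=WBWB
After move 4 (R'): R=RRRR U=WWWW F=GGGG D=YYYY B=BBBB
Query: R face = RRRR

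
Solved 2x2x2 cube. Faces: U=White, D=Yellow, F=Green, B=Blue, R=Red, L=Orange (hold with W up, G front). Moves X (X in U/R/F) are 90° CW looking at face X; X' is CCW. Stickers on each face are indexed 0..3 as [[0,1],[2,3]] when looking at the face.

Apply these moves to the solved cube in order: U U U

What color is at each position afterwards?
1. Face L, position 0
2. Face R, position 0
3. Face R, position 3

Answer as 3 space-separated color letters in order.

Answer: B G R

Derivation:
After move 1 (U): U=WWWW F=RRGG R=BBRR B=OOBB L=GGOO
After move 2 (U): U=WWWW F=BBGG R=OORR B=GGBB L=RROO
After move 3 (U): U=WWWW F=OOGG R=GGRR B=RRBB L=BBOO
Query 1: L[0] = B
Query 2: R[0] = G
Query 3: R[3] = R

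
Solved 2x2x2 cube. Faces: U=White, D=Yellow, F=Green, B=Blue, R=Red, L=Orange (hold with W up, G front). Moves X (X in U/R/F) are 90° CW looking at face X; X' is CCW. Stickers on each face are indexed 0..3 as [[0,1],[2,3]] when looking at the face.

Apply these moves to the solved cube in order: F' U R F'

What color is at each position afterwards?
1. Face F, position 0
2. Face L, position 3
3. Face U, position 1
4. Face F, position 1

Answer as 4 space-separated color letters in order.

After move 1 (F'): F=GGGG U=WWRR R=YRYR D=OOYY L=OWOW
After move 2 (U): U=RWRW F=YRGG R=BBYR B=OWBB L=GGOW
After move 3 (R): R=YBRB U=RRRG F=YOGY D=OBYO B=WWWB
After move 4 (F'): F=OYYG U=RRYR R=BBOB D=GWYO L=GGOR
Query 1: F[0] = O
Query 2: L[3] = R
Query 3: U[1] = R
Query 4: F[1] = Y

Answer: O R R Y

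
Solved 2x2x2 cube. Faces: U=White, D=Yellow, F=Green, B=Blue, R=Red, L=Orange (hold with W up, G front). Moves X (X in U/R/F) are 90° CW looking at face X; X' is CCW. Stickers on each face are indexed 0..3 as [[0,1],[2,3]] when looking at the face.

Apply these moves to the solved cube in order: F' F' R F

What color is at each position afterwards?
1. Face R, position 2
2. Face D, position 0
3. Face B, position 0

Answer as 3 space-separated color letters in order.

Answer: G R Y

Derivation:
After move 1 (F'): F=GGGG U=WWRR R=YRYR D=OOYY L=OWOW
After move 2 (F'): F=GGGG U=WWYY R=OROR D=WWYY L=OROR
After move 3 (R): R=OORR U=WGYG F=GWGY D=WBYB B=YBWB
After move 4 (F): F=GGYW U=WGRR R=YOGR D=ROYB L=OWOB
Query 1: R[2] = G
Query 2: D[0] = R
Query 3: B[0] = Y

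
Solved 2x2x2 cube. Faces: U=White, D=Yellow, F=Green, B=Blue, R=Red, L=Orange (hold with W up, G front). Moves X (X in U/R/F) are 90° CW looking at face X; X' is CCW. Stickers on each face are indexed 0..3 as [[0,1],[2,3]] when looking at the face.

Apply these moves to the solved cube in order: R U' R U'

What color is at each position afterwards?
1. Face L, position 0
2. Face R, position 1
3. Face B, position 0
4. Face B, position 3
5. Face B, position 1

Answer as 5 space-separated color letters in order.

After move 1 (R): R=RRRR U=WGWG F=GYGY D=YBYB B=WBWB
After move 2 (U'): U=GGWW F=OOGY R=GYRR B=RRWB L=WBOO
After move 3 (R): R=RGRY U=GOWY F=OBGB D=YWYR B=WRGB
After move 4 (U'): U=OYGW F=WBGB R=OBRY B=RGGB L=WROO
Query 1: L[0] = W
Query 2: R[1] = B
Query 3: B[0] = R
Query 4: B[3] = B
Query 5: B[1] = G

Answer: W B R B G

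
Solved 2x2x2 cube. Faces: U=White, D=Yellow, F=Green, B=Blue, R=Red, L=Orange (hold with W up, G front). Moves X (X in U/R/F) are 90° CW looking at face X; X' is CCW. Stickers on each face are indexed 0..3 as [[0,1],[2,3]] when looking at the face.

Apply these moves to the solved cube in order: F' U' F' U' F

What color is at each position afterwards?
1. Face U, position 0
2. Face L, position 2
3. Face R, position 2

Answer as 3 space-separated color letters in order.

Answer: R O G

Derivation:
After move 1 (F'): F=GGGG U=WWRR R=YRYR D=OOYY L=OWOW
After move 2 (U'): U=WRWR F=OWGG R=GGYR B=YRBB L=BBOW
After move 3 (F'): F=WGOG U=WRGY R=OGOR D=BWYY L=BROW
After move 4 (U'): U=RYWG F=BROG R=WGOR B=OGBB L=YROW
After move 5 (F): F=OBGR U=RYWR R=WGGR D=OWYY L=YBOW
Query 1: U[0] = R
Query 2: L[2] = O
Query 3: R[2] = G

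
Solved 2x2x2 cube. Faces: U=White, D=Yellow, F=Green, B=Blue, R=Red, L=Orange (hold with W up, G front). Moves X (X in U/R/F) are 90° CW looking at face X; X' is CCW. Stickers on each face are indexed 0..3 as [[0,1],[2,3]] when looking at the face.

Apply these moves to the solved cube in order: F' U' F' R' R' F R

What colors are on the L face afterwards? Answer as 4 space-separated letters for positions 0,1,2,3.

After move 1 (F'): F=GGGG U=WWRR R=YRYR D=OOYY L=OWOW
After move 2 (U'): U=WRWR F=OWGG R=GGYR B=YRBB L=BBOW
After move 3 (F'): F=WGOG U=WRGY R=OGOR D=BWYY L=BROW
After move 4 (R'): R=GROO U=WBGY F=WROY D=BGYG B=YRWB
After move 5 (R'): R=ROGO U=WWGY F=WBOY D=BRYY B=GRGB
After move 6 (F): F=OWYB U=WWWR R=GOYO D=GRYY L=BBOR
After move 7 (R): R=YGOO U=WWWB F=ORYY D=GGYG B=RRWB
Query: L face = BBOR

Answer: B B O R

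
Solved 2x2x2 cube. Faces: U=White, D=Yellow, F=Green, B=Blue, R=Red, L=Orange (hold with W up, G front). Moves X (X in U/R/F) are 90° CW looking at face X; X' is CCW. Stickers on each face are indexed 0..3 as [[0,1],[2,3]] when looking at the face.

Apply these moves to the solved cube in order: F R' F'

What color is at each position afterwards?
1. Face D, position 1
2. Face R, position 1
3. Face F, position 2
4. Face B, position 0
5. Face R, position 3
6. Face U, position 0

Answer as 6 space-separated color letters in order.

After move 1 (F): F=GGGG U=WWOO R=WRWR D=RRYY L=OYOY
After move 2 (R'): R=RRWW U=WBOB F=GWGO D=RGYG B=YBRB
After move 3 (F'): F=WOGG U=WBRW R=GRRW D=YYYG L=OBOO
Query 1: D[1] = Y
Query 2: R[1] = R
Query 3: F[2] = G
Query 4: B[0] = Y
Query 5: R[3] = W
Query 6: U[0] = W

Answer: Y R G Y W W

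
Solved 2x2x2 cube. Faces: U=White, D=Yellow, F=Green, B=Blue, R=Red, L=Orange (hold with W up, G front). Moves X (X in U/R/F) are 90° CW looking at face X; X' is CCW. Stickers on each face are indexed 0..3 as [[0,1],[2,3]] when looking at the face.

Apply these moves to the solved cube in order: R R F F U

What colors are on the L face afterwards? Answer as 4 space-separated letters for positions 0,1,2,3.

Answer: B G O R

Derivation:
After move 1 (R): R=RRRR U=WGWG F=GYGY D=YBYB B=WBWB
After move 2 (R): R=RRRR U=WYWY F=GBGB D=YWYW B=GBGB
After move 3 (F): F=GGBB U=WYOO R=WRYR D=RRYW L=OYOW
After move 4 (F): F=BGBG U=WYWY R=OROR D=YWYW L=OROR
After move 5 (U): U=WWYY F=ORBG R=GBOR B=ORGB L=BGOR
Query: L face = BGOR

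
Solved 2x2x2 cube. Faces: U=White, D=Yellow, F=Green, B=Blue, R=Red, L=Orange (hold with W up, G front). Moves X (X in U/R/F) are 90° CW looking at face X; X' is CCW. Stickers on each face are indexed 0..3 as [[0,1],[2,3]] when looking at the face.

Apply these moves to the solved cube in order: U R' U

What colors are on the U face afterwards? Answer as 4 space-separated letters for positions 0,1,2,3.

Answer: W W O B

Derivation:
After move 1 (U): U=WWWW F=RRGG R=BBRR B=OOBB L=GGOO
After move 2 (R'): R=BRBR U=WBWO F=RWGW D=YRYG B=YOYB
After move 3 (U): U=WWOB F=BRGW R=YOBR B=GGYB L=RWOO
Query: U face = WWOB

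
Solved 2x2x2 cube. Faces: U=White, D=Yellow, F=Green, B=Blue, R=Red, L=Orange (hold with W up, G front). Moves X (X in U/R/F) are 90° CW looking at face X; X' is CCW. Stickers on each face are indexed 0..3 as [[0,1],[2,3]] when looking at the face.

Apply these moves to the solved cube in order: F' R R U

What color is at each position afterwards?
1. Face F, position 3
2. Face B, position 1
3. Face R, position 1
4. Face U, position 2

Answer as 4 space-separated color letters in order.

Answer: B W B Y

Derivation:
After move 1 (F'): F=GGGG U=WWRR R=YRYR D=OOYY L=OWOW
After move 2 (R): R=YYRR U=WGRG F=GOGY D=OBYB B=RBWB
After move 3 (R): R=RYRY U=WORY F=GBGB D=OWYR B=GBGB
After move 4 (U): U=RWYO F=RYGB R=GBRY B=OWGB L=GBOW
Query 1: F[3] = B
Query 2: B[1] = W
Query 3: R[1] = B
Query 4: U[2] = Y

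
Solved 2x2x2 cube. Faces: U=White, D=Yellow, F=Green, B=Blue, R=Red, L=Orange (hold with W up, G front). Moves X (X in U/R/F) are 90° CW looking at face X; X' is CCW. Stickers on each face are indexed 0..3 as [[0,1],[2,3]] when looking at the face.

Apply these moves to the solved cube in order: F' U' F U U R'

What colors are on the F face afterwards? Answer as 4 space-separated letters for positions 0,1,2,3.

Answer: Y W G W

Derivation:
After move 1 (F'): F=GGGG U=WWRR R=YRYR D=OOYY L=OWOW
After move 2 (U'): U=WRWR F=OWGG R=GGYR B=YRBB L=BBOW
After move 3 (F): F=GOGW U=WRWB R=WGRR D=YGYY L=BOOO
After move 4 (U): U=WWBR F=WGGW R=YRRR B=BOBB L=GOOO
After move 5 (U): U=BWRW F=YRGW R=BORR B=GOBB L=WGOO
After move 6 (R'): R=ORBR U=BBRG F=YWGW D=YRYW B=YOGB
Query: F face = YWGW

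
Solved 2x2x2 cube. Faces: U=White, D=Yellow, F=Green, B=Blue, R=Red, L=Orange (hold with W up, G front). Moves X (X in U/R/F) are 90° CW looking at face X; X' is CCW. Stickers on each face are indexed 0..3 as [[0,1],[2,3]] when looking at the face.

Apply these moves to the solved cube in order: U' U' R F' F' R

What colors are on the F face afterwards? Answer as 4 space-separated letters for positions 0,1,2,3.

Answer: Y W Y G

Derivation:
After move 1 (U'): U=WWWW F=OOGG R=GGRR B=RRBB L=BBOO
After move 2 (U'): U=WWWW F=BBGG R=OORR B=GGBB L=RROO
After move 3 (R): R=RORO U=WBWG F=BYGY D=YBYG B=WGWB
After move 4 (F'): F=YYBG U=WBRR R=BOYO D=ROYG L=RGOW
After move 5 (F'): F=YGYB U=WBBY R=OORO D=GWYG L=RROR
After move 6 (R): R=ROOO U=WGBB F=YWYG D=GWYW B=YGBB
Query: F face = YWYG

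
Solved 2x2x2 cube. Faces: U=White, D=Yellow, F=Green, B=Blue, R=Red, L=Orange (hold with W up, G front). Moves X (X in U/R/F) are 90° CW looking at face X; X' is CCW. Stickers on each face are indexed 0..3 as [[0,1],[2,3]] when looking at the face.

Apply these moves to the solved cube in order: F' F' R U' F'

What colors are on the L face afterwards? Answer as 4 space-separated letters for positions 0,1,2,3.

After move 1 (F'): F=GGGG U=WWRR R=YRYR D=OOYY L=OWOW
After move 2 (F'): F=GGGG U=WWYY R=OROR D=WWYY L=OROR
After move 3 (R): R=OORR U=WGYG F=GWGY D=WBYB B=YBWB
After move 4 (U'): U=GGWY F=ORGY R=GWRR B=OOWB L=YBOR
After move 5 (F'): F=RYOG U=GGGR R=BWWR D=BRYB L=YYOW
Query: L face = YYOW

Answer: Y Y O W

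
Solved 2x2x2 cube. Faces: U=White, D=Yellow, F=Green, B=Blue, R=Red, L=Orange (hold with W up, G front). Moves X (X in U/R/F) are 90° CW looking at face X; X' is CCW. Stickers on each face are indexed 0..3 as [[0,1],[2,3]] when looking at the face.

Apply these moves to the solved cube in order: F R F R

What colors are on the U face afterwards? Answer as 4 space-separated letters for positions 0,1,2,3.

After move 1 (F): F=GGGG U=WWOO R=WRWR D=RRYY L=OYOY
After move 2 (R): R=WWRR U=WGOG F=GRGY D=RBYB B=OBWB
After move 3 (F): F=GGYR U=WGYY R=OWGR D=RWYB L=OROB
After move 4 (R): R=GORW U=WGYR F=GWYB D=RWYO B=YBGB
Query: U face = WGYR

Answer: W G Y R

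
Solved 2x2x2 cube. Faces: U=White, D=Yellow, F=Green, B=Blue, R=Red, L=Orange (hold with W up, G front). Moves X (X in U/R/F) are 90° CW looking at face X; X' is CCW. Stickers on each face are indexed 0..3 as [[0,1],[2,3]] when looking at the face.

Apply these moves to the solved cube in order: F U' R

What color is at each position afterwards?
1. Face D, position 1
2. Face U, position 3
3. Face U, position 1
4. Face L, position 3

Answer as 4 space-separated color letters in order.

After move 1 (F): F=GGGG U=WWOO R=WRWR D=RRYY L=OYOY
After move 2 (U'): U=WOWO F=OYGG R=GGWR B=WRBB L=BBOY
After move 3 (R): R=WGRG U=WYWG F=ORGY D=RBYW B=OROB
Query 1: D[1] = B
Query 2: U[3] = G
Query 3: U[1] = Y
Query 4: L[3] = Y

Answer: B G Y Y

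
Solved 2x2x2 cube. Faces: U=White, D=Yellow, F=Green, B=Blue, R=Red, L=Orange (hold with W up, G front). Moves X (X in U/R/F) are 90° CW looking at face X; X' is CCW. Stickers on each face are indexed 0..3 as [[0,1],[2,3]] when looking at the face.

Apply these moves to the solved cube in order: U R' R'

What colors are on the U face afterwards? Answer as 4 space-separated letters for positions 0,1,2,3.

After move 1 (U): U=WWWW F=RRGG R=BBRR B=OOBB L=GGOO
After move 2 (R'): R=BRBR U=WBWO F=RWGW D=YRYG B=YOYB
After move 3 (R'): R=RRBB U=WYWY F=RBGO D=YWYW B=GORB
Query: U face = WYWY

Answer: W Y W Y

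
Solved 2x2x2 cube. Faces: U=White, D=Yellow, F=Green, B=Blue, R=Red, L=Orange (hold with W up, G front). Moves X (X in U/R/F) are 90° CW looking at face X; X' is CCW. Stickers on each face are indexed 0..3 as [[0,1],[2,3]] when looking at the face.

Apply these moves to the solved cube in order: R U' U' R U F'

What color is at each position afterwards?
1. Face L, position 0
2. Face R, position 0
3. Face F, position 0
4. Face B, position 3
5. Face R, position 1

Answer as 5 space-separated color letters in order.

Answer: W W O B Y

Derivation:
After move 1 (R): R=RRRR U=WGWG F=GYGY D=YBYB B=WBWB
After move 2 (U'): U=GGWW F=OOGY R=GYRR B=RRWB L=WBOO
After move 3 (U'): U=GWGW F=WBGY R=OORR B=GYWB L=RROO
After move 4 (R): R=RORO U=GBGY F=WBGB D=YWYG B=WYWB
After move 5 (U): U=GGYB F=ROGB R=WYRO B=RRWB L=WBOO
After move 6 (F'): F=OBRG U=GGWR R=WYYO D=BOYG L=WBOY
Query 1: L[0] = W
Query 2: R[0] = W
Query 3: F[0] = O
Query 4: B[3] = B
Query 5: R[1] = Y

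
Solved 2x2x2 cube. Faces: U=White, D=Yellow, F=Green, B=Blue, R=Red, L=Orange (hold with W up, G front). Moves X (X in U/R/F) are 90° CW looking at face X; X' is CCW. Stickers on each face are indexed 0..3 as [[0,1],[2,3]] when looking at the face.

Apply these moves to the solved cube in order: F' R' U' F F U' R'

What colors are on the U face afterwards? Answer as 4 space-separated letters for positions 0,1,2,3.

Answer: B O B W

Derivation:
After move 1 (F'): F=GGGG U=WWRR R=YRYR D=OOYY L=OWOW
After move 2 (R'): R=RRYY U=WBRB F=GWGR D=OGYG B=YBOB
After move 3 (U'): U=BBWR F=OWGR R=GWYY B=RROB L=YBOW
After move 4 (F): F=GORW U=BBWB R=WWRY D=YGYG L=YOOG
After move 5 (F): F=RGWO U=BBGO R=WWBY D=RWYG L=YYOG
After move 6 (U'): U=BOBG F=YYWO R=RGBY B=WWOB L=RROG
After move 7 (R'): R=GYRB U=BOBW F=YOWG D=RYYO B=GWWB
Query: U face = BOBW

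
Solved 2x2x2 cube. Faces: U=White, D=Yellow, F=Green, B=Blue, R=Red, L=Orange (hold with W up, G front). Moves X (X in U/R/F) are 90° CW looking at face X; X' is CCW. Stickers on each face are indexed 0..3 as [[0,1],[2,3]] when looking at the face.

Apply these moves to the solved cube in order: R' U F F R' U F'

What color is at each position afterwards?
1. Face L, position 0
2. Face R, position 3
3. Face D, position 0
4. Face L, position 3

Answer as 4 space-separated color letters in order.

After move 1 (R'): R=RRRR U=WBWB F=GWGW D=YGYG B=YBYB
After move 2 (U): U=WWBB F=RRGW R=YBRR B=OOYB L=GWOO
After move 3 (F): F=GRWR U=WWOW R=BBBR D=RYYG L=GYOG
After move 4 (F): F=WGRR U=WWGY R=OBWR D=BBYG L=GROY
After move 5 (R'): R=BROW U=WYGO F=WWRY D=BGYR B=GOBB
After move 6 (U): U=GWOY F=BRRY R=GOOW B=GRBB L=WWOY
After move 7 (F'): F=RYBR U=GWGO R=GOBW D=WYYR L=WYOO
Query 1: L[0] = W
Query 2: R[3] = W
Query 3: D[0] = W
Query 4: L[3] = O

Answer: W W W O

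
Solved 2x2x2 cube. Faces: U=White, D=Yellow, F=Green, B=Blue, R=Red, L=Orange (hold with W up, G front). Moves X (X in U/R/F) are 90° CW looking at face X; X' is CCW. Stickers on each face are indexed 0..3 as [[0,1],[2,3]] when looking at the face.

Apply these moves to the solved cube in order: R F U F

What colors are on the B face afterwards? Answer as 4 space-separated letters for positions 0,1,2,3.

After move 1 (R): R=RRRR U=WGWG F=GYGY D=YBYB B=WBWB
After move 2 (F): F=GGYY U=WGOO R=WRGR D=RRYB L=OYOB
After move 3 (U): U=OWOG F=WRYY R=WBGR B=OYWB L=GGOB
After move 4 (F): F=YWYR U=OWBG R=OBGR D=GWYB L=GROR
Query: B face = OYWB

Answer: O Y W B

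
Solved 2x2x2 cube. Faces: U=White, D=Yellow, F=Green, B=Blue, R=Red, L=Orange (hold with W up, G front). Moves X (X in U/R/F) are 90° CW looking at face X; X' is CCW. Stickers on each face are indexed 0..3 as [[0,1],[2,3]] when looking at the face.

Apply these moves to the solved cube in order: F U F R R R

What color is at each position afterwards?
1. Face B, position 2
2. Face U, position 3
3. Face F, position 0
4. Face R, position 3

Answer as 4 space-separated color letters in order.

After move 1 (F): F=GGGG U=WWOO R=WRWR D=RRYY L=OYOY
After move 2 (U): U=OWOW F=WRGG R=BBWR B=OYBB L=GGOY
After move 3 (F): F=GWGR U=OWYG R=OBWR D=WBYY L=GROR
After move 4 (R): R=WORB U=OWYR F=GBGY D=WBYO B=GYWB
After move 5 (R): R=RWBO U=OBYY F=GBGO D=WWYG B=RYWB
After move 6 (R): R=BROW U=OBYO F=GWGG D=WWYR B=YYBB
Query 1: B[2] = B
Query 2: U[3] = O
Query 3: F[0] = G
Query 4: R[3] = W

Answer: B O G W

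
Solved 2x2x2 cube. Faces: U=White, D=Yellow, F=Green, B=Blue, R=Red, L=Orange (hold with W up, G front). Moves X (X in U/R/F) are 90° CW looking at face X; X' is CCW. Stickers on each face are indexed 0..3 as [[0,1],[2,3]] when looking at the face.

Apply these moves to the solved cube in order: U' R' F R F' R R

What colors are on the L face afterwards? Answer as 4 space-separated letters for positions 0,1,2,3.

Answer: B W O O

Derivation:
After move 1 (U'): U=WWWW F=OOGG R=GGRR B=RRBB L=BBOO
After move 2 (R'): R=GRGR U=WBWR F=OWGW D=YOYG B=YRYB
After move 3 (F): F=GOWW U=WBOB R=WRRR D=GGYG L=BYOO
After move 4 (R): R=RWRR U=WOOW F=GGWG D=GYYY B=BRBB
After move 5 (F'): F=GGGW U=WORR R=YWGR D=YOYY L=BWOO
After move 6 (R): R=GYRW U=WGRW F=GOGY D=YBYB B=RROB
After move 7 (R): R=RGWY U=WORY F=GBGB D=YOYR B=WRGB
Query: L face = BWOO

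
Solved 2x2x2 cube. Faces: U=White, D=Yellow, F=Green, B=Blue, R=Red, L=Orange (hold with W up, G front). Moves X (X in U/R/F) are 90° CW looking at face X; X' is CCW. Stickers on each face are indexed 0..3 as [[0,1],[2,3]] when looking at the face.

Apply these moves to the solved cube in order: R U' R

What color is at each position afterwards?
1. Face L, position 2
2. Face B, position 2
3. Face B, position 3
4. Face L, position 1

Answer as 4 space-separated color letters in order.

Answer: O G B B

Derivation:
After move 1 (R): R=RRRR U=WGWG F=GYGY D=YBYB B=WBWB
After move 2 (U'): U=GGWW F=OOGY R=GYRR B=RRWB L=WBOO
After move 3 (R): R=RGRY U=GOWY F=OBGB D=YWYR B=WRGB
Query 1: L[2] = O
Query 2: B[2] = G
Query 3: B[3] = B
Query 4: L[1] = B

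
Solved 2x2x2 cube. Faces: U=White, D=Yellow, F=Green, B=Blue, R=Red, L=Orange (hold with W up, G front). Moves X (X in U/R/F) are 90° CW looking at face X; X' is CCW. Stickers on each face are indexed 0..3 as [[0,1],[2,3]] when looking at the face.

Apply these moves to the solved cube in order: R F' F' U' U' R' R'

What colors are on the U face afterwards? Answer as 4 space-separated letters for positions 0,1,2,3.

After move 1 (R): R=RRRR U=WGWG F=GYGY D=YBYB B=WBWB
After move 2 (F'): F=YYGG U=WGRR R=BRYR D=OOYB L=OGOW
After move 3 (F'): F=YGYG U=WGBY R=OROR D=GWYB L=OROR
After move 4 (U'): U=GYWB F=ORYG R=YGOR B=ORWB L=WBOR
After move 5 (U'): U=YBGW F=WBYG R=OROR B=YGWB L=OROR
After move 6 (R'): R=RROO U=YWGY F=WBYW D=GBYG B=BGWB
After move 7 (R'): R=RORO U=YWGB F=WWYY D=GBYW B=GGBB
Query: U face = YWGB

Answer: Y W G B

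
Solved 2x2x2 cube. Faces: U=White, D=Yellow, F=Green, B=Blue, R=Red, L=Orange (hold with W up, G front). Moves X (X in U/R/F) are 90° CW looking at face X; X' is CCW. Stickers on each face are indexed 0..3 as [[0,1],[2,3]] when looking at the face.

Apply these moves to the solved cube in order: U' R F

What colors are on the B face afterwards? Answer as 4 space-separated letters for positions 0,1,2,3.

Answer: W R W B

Derivation:
After move 1 (U'): U=WWWW F=OOGG R=GGRR B=RRBB L=BBOO
After move 2 (R): R=RGRG U=WOWG F=OYGY D=YBYR B=WRWB
After move 3 (F): F=GOYY U=WOOB R=WGGG D=RRYR L=BYOB
Query: B face = WRWB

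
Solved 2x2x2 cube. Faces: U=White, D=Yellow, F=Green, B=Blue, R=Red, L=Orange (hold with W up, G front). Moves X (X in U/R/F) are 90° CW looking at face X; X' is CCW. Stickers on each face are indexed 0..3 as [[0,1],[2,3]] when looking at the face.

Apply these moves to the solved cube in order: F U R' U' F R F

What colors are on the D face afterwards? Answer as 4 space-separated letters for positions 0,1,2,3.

Answer: W O Y B

Derivation:
After move 1 (F): F=GGGG U=WWOO R=WRWR D=RRYY L=OYOY
After move 2 (U): U=OWOW F=WRGG R=BBWR B=OYBB L=GGOY
After move 3 (R'): R=BRBW U=OBOO F=WWGW D=RRYG B=YYRB
After move 4 (U'): U=BOOO F=GGGW R=WWBW B=BRRB L=YYOY
After move 5 (F): F=GGWG U=BOYY R=OWOW D=BWYG L=YROR
After move 6 (R): R=OOWW U=BGYG F=GWWG D=BRYB B=YROB
After move 7 (F): F=WGGW U=BGRR R=YOGW D=WOYB L=YBOR
Query: D face = WOYB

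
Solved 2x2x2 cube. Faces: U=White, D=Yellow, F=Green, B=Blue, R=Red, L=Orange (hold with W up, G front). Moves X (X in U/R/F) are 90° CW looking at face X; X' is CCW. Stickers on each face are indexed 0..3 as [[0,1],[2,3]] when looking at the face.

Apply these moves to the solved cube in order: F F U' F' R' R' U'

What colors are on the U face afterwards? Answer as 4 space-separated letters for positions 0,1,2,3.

Answer: R Y W G

Derivation:
After move 1 (F): F=GGGG U=WWOO R=WRWR D=RRYY L=OYOY
After move 2 (F): F=GGGG U=WWYY R=OROR D=WWYY L=OROR
After move 3 (U'): U=WYWY F=ORGG R=GGOR B=ORBB L=BBOR
After move 4 (F'): F=RGOG U=WYGO R=WGWR D=BRYY L=BYOW
After move 5 (R'): R=GRWW U=WBGO F=RYOO D=BGYG B=YRRB
After move 6 (R'): R=RWGW U=WRGY F=RBOO D=BYYO B=GRGB
After move 7 (U'): U=RYWG F=BYOO R=RBGW B=RWGB L=GROW
Query: U face = RYWG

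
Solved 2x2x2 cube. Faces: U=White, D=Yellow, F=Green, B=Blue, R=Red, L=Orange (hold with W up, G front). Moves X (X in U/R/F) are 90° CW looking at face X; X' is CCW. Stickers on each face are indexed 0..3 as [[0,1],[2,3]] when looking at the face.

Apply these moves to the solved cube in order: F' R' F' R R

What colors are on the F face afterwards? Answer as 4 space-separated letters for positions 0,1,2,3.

Answer: W O G Y

Derivation:
After move 1 (F'): F=GGGG U=WWRR R=YRYR D=OOYY L=OWOW
After move 2 (R'): R=RRYY U=WBRB F=GWGR D=OGYG B=YBOB
After move 3 (F'): F=WRGG U=WBRY R=GROY D=WWYG L=OBOR
After move 4 (R): R=OGYR U=WRRG F=WWGG D=WOYY B=YBBB
After move 5 (R): R=YORG U=WWRG F=WOGY D=WBYY B=GBRB
Query: F face = WOGY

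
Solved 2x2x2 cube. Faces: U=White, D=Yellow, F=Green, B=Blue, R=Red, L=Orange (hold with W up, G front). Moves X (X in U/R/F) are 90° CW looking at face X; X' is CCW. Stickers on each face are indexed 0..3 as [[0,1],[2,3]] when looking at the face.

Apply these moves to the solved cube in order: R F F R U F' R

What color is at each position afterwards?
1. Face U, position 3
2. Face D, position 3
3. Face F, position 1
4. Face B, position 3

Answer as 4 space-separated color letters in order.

After move 1 (R): R=RRRR U=WGWG F=GYGY D=YBYB B=WBWB
After move 2 (F): F=GGYY U=WGOO R=WRGR D=RRYB L=OYOB
After move 3 (F): F=YGYG U=WGBY R=OROR D=GWYB L=OROR
After move 4 (R): R=OORR U=WGBG F=YWYB D=GWYW B=YBGB
After move 5 (U): U=BWGG F=OOYB R=YBRR B=ORGB L=YWOR
After move 6 (F'): F=OBOY U=BWYR R=WBGR D=WRYW L=YGOG
After move 7 (R): R=GWRB U=BBYY F=OROW D=WGYO B=RRWB
Query 1: U[3] = Y
Query 2: D[3] = O
Query 3: F[1] = R
Query 4: B[3] = B

Answer: Y O R B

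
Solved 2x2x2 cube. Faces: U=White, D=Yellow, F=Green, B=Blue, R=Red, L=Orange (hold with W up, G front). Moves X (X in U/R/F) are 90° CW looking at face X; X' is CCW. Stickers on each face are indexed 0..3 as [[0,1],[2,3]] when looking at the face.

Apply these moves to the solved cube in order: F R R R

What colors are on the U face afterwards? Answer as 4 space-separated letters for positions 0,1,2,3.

After move 1 (F): F=GGGG U=WWOO R=WRWR D=RRYY L=OYOY
After move 2 (R): R=WWRR U=WGOG F=GRGY D=RBYB B=OBWB
After move 3 (R): R=RWRW U=WROY F=GBGB D=RWYO B=GBGB
After move 4 (R): R=RRWW U=WBOB F=GWGO D=RGYG B=YBRB
Query: U face = WBOB

Answer: W B O B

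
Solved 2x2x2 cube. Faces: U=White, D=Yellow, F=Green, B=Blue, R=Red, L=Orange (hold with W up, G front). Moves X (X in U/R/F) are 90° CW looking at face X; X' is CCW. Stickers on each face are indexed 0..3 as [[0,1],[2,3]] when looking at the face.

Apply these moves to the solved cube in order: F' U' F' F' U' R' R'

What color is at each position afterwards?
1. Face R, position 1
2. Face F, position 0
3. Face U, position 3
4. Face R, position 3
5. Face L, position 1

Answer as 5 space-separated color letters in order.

Answer: B B Y G R

Derivation:
After move 1 (F'): F=GGGG U=WWRR R=YRYR D=OOYY L=OWOW
After move 2 (U'): U=WRWR F=OWGG R=GGYR B=YRBB L=BBOW
After move 3 (F'): F=WGOG U=WRGY R=OGOR D=BWYY L=BROW
After move 4 (F'): F=GGWO U=WROO R=WGBR D=RWYY L=BYOG
After move 5 (U'): U=ROWO F=BYWO R=GGBR B=WGBB L=YROG
After move 6 (R'): R=GRGB U=RBWW F=BOWO D=RYYO B=YGWB
After move 7 (R'): R=RBGG U=RWWY F=BBWW D=ROYO B=OGYB
Query 1: R[1] = B
Query 2: F[0] = B
Query 3: U[3] = Y
Query 4: R[3] = G
Query 5: L[1] = R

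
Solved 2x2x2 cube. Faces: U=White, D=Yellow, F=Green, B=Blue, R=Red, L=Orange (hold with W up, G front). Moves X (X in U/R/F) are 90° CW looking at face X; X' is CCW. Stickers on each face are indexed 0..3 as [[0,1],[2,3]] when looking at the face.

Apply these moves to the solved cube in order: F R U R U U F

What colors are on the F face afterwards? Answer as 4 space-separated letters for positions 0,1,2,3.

After move 1 (F): F=GGGG U=WWOO R=WRWR D=RRYY L=OYOY
After move 2 (R): R=WWRR U=WGOG F=GRGY D=RBYB B=OBWB
After move 3 (U): U=OWGG F=WWGY R=OBRR B=OYWB L=GROY
After move 4 (R): R=RORB U=OWGY F=WBGB D=RWYO B=GYWB
After move 5 (U): U=GOYW F=ROGB R=GYRB B=GRWB L=WBOY
After move 6 (U): U=YGWO F=GYGB R=GRRB B=WBWB L=ROOY
After move 7 (F): F=GGBY U=YGYO R=WROB D=RGYO L=RROW
Query: F face = GGBY

Answer: G G B Y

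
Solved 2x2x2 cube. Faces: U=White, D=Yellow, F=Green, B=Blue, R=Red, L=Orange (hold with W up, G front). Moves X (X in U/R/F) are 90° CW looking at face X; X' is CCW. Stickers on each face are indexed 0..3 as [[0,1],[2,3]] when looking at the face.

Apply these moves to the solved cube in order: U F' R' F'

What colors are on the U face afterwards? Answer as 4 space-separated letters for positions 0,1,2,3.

After move 1 (U): U=WWWW F=RRGG R=BBRR B=OOBB L=GGOO
After move 2 (F'): F=RGRG U=WWBR R=YBYR D=GOYY L=GWOW
After move 3 (R'): R=BRYY U=WBBO F=RWRR D=GGYG B=YOOB
After move 4 (F'): F=WRRR U=WBBY R=GRGY D=WWYG L=GOOB
Query: U face = WBBY

Answer: W B B Y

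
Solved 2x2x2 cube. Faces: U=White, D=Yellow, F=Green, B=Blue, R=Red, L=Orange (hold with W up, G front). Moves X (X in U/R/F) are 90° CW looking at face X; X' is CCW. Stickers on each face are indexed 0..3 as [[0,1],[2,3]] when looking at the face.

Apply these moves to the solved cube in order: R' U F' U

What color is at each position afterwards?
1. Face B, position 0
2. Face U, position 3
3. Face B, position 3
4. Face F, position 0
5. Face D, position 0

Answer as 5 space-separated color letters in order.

Answer: G W B G W

Derivation:
After move 1 (R'): R=RRRR U=WBWB F=GWGW D=YGYG B=YBYB
After move 2 (U): U=WWBB F=RRGW R=YBRR B=OOYB L=GWOO
After move 3 (F'): F=RWRG U=WWYR R=GBYR D=WOYG L=GBOB
After move 4 (U): U=YWRW F=GBRG R=OOYR B=GBYB L=RWOB
Query 1: B[0] = G
Query 2: U[3] = W
Query 3: B[3] = B
Query 4: F[0] = G
Query 5: D[0] = W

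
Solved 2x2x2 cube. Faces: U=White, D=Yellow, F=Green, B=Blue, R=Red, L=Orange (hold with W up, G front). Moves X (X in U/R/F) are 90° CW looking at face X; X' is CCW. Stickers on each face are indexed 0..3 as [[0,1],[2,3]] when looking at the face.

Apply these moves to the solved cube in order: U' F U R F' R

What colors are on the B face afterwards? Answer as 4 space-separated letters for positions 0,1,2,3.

Answer: R Y G B

Derivation:
After move 1 (U'): U=WWWW F=OOGG R=GGRR B=RRBB L=BBOO
After move 2 (F): F=GOGO U=WWOB R=WGWR D=RGYY L=BYOY
After move 3 (U): U=OWBW F=WGGO R=RRWR B=BYBB L=GOOY
After move 4 (R): R=WRRR U=OGBO F=WGGY D=RBYB B=WYWB
After move 5 (F'): F=GYWG U=OGWR R=BRRR D=OYYB L=GOOB
After move 6 (R): R=RBRR U=OYWG F=GYWB D=OWYW B=RYGB
Query: B face = RYGB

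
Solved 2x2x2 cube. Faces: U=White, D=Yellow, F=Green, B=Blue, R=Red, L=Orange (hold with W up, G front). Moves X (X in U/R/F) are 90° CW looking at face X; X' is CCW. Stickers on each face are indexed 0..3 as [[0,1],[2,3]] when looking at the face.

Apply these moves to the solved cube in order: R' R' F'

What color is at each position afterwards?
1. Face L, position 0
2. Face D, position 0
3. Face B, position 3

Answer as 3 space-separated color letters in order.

After move 1 (R'): R=RRRR U=WBWB F=GWGW D=YGYG B=YBYB
After move 2 (R'): R=RRRR U=WYWY F=GBGB D=YWYW B=GBGB
After move 3 (F'): F=BBGG U=WYRR R=WRYR D=OOYW L=OYOW
Query 1: L[0] = O
Query 2: D[0] = O
Query 3: B[3] = B

Answer: O O B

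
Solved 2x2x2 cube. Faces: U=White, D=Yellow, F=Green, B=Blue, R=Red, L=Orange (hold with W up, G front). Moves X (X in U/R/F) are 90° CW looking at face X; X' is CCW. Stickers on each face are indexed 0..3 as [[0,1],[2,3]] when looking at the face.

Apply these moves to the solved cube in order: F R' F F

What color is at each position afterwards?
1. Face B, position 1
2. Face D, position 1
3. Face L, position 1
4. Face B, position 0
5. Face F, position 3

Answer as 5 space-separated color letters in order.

Answer: B O W Y G

Derivation:
After move 1 (F): F=GGGG U=WWOO R=WRWR D=RRYY L=OYOY
After move 2 (R'): R=RRWW U=WBOB F=GWGO D=RGYG B=YBRB
After move 3 (F): F=GGOW U=WBYY R=ORBW D=WRYG L=OROG
After move 4 (F): F=OGWG U=WBGR R=YRYW D=BOYG L=OWOR
Query 1: B[1] = B
Query 2: D[1] = O
Query 3: L[1] = W
Query 4: B[0] = Y
Query 5: F[3] = G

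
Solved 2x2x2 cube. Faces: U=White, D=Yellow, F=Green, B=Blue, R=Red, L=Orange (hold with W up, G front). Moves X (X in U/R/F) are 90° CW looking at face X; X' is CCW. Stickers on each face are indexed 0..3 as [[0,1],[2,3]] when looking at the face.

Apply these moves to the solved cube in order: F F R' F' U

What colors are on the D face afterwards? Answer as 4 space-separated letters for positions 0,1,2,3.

After move 1 (F): F=GGGG U=WWOO R=WRWR D=RRYY L=OYOY
After move 2 (F): F=GGGG U=WWYY R=OROR D=WWYY L=OROR
After move 3 (R'): R=RROO U=WBYB F=GWGY D=WGYG B=YBWB
After move 4 (F'): F=WYGG U=WBRO R=GRWO D=RRYG L=OBOY
After move 5 (U): U=RWOB F=GRGG R=YBWO B=OBWB L=WYOY
Query: D face = RRYG

Answer: R R Y G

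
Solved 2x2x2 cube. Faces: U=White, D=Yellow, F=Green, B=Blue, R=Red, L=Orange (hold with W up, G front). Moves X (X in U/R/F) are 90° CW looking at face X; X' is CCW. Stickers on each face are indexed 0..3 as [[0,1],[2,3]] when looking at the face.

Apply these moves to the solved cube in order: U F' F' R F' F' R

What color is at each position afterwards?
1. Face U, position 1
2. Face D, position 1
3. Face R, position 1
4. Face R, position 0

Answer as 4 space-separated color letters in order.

After move 1 (U): U=WWWW F=RRGG R=BBRR B=OOBB L=GGOO
After move 2 (F'): F=RGRG U=WWBR R=YBYR D=GOYY L=GWOW
After move 3 (F'): F=GGRR U=WWYY R=OBGR D=WWYY L=GROB
After move 4 (R): R=GORB U=WGYR F=GWRY D=WBYO B=YOWB
After move 5 (F'): F=WYGR U=WGGR R=BOWB D=RBYO L=GROY
After move 6 (F'): F=YRWG U=WGBW R=BORB D=RYYO L=GROG
After move 7 (R): R=RBBO U=WRBG F=YYWO D=RWYY B=WOGB
Query 1: U[1] = R
Query 2: D[1] = W
Query 3: R[1] = B
Query 4: R[0] = R

Answer: R W B R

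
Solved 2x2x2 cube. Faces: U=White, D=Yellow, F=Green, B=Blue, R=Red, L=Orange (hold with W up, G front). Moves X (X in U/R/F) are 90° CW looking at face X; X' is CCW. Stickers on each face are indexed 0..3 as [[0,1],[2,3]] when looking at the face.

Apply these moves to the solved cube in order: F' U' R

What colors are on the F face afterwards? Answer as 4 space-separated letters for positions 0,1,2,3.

After move 1 (F'): F=GGGG U=WWRR R=YRYR D=OOYY L=OWOW
After move 2 (U'): U=WRWR F=OWGG R=GGYR B=YRBB L=BBOW
After move 3 (R): R=YGRG U=WWWG F=OOGY D=OBYY B=RRRB
Query: F face = OOGY

Answer: O O G Y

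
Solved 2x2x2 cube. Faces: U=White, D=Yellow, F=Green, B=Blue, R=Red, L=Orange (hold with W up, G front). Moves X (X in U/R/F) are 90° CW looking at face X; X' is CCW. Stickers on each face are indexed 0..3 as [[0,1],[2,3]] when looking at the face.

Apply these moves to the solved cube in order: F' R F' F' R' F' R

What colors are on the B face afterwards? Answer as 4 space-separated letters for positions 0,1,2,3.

After move 1 (F'): F=GGGG U=WWRR R=YRYR D=OOYY L=OWOW
After move 2 (R): R=YYRR U=WGRG F=GOGY D=OBYB B=RBWB
After move 3 (F'): F=OYGG U=WGYR R=BYOR D=WWYB L=OGOR
After move 4 (F'): F=YGOG U=WGBO R=WYWR D=GRYB L=OROY
After move 5 (R'): R=YRWW U=WWBR F=YGOO D=GGYG B=BBRB
After move 6 (F'): F=GOYO U=WWYW R=GRGW D=RYYG L=OROB
After move 7 (R): R=GGWR U=WOYO F=GYYG D=RRYB B=WBWB
Query: B face = WBWB

Answer: W B W B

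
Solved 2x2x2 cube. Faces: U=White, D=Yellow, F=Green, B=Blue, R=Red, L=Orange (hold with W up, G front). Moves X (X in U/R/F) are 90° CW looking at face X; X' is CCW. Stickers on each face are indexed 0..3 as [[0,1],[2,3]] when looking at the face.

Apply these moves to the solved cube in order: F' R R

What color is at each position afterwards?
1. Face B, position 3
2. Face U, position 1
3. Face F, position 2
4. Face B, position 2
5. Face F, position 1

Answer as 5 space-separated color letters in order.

After move 1 (F'): F=GGGG U=WWRR R=YRYR D=OOYY L=OWOW
After move 2 (R): R=YYRR U=WGRG F=GOGY D=OBYB B=RBWB
After move 3 (R): R=RYRY U=WORY F=GBGB D=OWYR B=GBGB
Query 1: B[3] = B
Query 2: U[1] = O
Query 3: F[2] = G
Query 4: B[2] = G
Query 5: F[1] = B

Answer: B O G G B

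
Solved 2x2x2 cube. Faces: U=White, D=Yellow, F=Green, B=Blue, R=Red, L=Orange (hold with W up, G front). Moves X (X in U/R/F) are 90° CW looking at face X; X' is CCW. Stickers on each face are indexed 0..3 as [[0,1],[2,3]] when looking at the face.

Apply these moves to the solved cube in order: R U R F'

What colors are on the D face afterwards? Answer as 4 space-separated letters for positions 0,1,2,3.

After move 1 (R): R=RRRR U=WGWG F=GYGY D=YBYB B=WBWB
After move 2 (U): U=WWGG F=RRGY R=WBRR B=OOWB L=GYOO
After move 3 (R): R=RWRB U=WRGY F=RBGB D=YWYO B=GOWB
After move 4 (F'): F=BBRG U=WRRR R=WWYB D=YOYO L=GYOG
Query: D face = YOYO

Answer: Y O Y O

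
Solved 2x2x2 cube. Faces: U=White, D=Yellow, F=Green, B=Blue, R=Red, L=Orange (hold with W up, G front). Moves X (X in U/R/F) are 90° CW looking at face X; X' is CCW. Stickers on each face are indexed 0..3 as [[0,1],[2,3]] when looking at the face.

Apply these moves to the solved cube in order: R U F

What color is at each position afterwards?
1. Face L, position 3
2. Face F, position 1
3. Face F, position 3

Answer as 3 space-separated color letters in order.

Answer: B R R

Derivation:
After move 1 (R): R=RRRR U=WGWG F=GYGY D=YBYB B=WBWB
After move 2 (U): U=WWGG F=RRGY R=WBRR B=OOWB L=GYOO
After move 3 (F): F=GRYR U=WWOY R=GBGR D=RWYB L=GYOB
Query 1: L[3] = B
Query 2: F[1] = R
Query 3: F[3] = R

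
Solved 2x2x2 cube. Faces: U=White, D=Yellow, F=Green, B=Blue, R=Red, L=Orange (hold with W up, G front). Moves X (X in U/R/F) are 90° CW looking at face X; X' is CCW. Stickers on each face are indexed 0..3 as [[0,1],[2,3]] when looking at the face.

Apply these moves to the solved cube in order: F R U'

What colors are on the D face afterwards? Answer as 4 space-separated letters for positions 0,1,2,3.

Answer: R B Y B

Derivation:
After move 1 (F): F=GGGG U=WWOO R=WRWR D=RRYY L=OYOY
After move 2 (R): R=WWRR U=WGOG F=GRGY D=RBYB B=OBWB
After move 3 (U'): U=GGWO F=OYGY R=GRRR B=WWWB L=OBOY
Query: D face = RBYB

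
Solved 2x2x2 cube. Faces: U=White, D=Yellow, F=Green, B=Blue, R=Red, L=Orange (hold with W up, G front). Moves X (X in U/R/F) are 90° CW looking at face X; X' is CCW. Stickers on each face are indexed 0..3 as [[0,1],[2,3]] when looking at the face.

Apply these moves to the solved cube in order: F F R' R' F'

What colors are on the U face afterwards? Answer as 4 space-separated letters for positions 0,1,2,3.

Answer: W W R R

Derivation:
After move 1 (F): F=GGGG U=WWOO R=WRWR D=RRYY L=OYOY
After move 2 (F): F=GGGG U=WWYY R=OROR D=WWYY L=OROR
After move 3 (R'): R=RROO U=WBYB F=GWGY D=WGYG B=YBWB
After move 4 (R'): R=RORO U=WWYY F=GBGB D=WWYY B=GBGB
After move 5 (F'): F=BBGG U=WWRR R=WOWO D=RRYY L=OYOY
Query: U face = WWRR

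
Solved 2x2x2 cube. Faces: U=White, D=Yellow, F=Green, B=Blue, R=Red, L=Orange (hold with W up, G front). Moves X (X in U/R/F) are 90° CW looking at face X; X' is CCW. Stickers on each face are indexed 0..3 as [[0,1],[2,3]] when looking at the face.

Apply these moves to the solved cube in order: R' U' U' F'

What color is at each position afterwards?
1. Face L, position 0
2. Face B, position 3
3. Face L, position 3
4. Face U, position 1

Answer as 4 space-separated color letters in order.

After move 1 (R'): R=RRRR U=WBWB F=GWGW D=YGYG B=YBYB
After move 2 (U'): U=BBWW F=OOGW R=GWRR B=RRYB L=YBOO
After move 3 (U'): U=BWBW F=YBGW R=OORR B=GWYB L=RROO
After move 4 (F'): F=BWYG U=BWOR R=GOYR D=ROYG L=RWOB
Query 1: L[0] = R
Query 2: B[3] = B
Query 3: L[3] = B
Query 4: U[1] = W

Answer: R B B W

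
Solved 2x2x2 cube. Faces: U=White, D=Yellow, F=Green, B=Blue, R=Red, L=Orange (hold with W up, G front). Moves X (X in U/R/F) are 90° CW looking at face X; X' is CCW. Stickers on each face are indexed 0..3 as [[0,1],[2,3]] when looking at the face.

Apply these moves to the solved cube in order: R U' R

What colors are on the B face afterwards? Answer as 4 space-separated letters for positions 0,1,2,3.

Answer: W R G B

Derivation:
After move 1 (R): R=RRRR U=WGWG F=GYGY D=YBYB B=WBWB
After move 2 (U'): U=GGWW F=OOGY R=GYRR B=RRWB L=WBOO
After move 3 (R): R=RGRY U=GOWY F=OBGB D=YWYR B=WRGB
Query: B face = WRGB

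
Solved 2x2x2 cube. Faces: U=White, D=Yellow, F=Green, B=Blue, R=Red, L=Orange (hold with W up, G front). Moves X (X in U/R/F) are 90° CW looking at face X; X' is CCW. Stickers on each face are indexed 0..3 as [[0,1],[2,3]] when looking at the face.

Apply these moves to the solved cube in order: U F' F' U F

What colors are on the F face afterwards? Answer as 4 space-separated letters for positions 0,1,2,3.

After move 1 (U): U=WWWW F=RRGG R=BBRR B=OOBB L=GGOO
After move 2 (F'): F=RGRG U=WWBR R=YBYR D=GOYY L=GWOW
After move 3 (F'): F=GGRR U=WWYY R=OBGR D=WWYY L=GROB
After move 4 (U): U=YWYW F=OBRR R=OOGR B=GRBB L=GGOB
After move 5 (F): F=RORB U=YWBG R=YOWR D=GOYY L=GWOW
Query: F face = RORB

Answer: R O R B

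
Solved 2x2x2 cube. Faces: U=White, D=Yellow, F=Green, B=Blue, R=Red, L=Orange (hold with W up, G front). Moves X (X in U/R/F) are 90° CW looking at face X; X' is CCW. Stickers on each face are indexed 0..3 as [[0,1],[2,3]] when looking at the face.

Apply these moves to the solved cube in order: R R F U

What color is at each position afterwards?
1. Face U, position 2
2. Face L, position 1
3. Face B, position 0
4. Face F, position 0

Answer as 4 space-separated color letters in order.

Answer: O G O W

Derivation:
After move 1 (R): R=RRRR U=WGWG F=GYGY D=YBYB B=WBWB
After move 2 (R): R=RRRR U=WYWY F=GBGB D=YWYW B=GBGB
After move 3 (F): F=GGBB U=WYOO R=WRYR D=RRYW L=OYOW
After move 4 (U): U=OWOY F=WRBB R=GBYR B=OYGB L=GGOW
Query 1: U[2] = O
Query 2: L[1] = G
Query 3: B[0] = O
Query 4: F[0] = W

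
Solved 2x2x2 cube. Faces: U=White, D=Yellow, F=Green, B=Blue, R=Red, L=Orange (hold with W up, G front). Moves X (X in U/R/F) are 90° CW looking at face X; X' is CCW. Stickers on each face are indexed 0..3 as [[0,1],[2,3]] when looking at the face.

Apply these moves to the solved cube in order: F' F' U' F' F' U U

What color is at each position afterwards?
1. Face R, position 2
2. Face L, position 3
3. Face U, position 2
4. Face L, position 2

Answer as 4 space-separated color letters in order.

Answer: B G Y O

Derivation:
After move 1 (F'): F=GGGG U=WWRR R=YRYR D=OOYY L=OWOW
After move 2 (F'): F=GGGG U=WWYY R=OROR D=WWYY L=OROR
After move 3 (U'): U=WYWY F=ORGG R=GGOR B=ORBB L=BBOR
After move 4 (F'): F=RGOG U=WYGO R=WGWR D=BRYY L=BYOW
After move 5 (F'): F=GGRO U=WYWW R=RGBR D=YWYY L=BOOG
After move 6 (U): U=WWWY F=RGRO R=ORBR B=BOBB L=GGOG
After move 7 (U): U=WWYW F=ORRO R=BOBR B=GGBB L=RGOG
Query 1: R[2] = B
Query 2: L[3] = G
Query 3: U[2] = Y
Query 4: L[2] = O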